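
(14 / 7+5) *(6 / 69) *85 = 1190 / 23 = 51.74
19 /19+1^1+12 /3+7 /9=61 /9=6.78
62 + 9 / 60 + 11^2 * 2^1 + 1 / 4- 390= -428 / 5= -85.60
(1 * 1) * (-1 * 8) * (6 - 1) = -40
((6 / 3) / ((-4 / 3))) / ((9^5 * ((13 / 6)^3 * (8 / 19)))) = -19 / 3203226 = -0.00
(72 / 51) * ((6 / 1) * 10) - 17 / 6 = 8351 / 102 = 81.87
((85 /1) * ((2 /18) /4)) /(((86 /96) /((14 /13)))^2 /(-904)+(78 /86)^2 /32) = 1782215895040 /18825996839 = 94.67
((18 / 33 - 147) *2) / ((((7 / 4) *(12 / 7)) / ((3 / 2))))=-1611 / 11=-146.45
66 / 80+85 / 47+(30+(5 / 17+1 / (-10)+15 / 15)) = 1081131 / 31960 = 33.83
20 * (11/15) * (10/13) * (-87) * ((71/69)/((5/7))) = -1268344/897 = -1413.98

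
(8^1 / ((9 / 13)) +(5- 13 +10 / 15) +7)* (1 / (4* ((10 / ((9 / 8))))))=0.32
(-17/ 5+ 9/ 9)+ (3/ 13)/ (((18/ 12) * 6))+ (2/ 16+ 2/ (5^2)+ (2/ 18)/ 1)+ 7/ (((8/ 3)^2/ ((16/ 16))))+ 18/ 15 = 23611/ 187200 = 0.13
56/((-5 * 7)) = -8/5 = -1.60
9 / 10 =0.90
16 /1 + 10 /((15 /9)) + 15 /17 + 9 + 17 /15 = 8419 /255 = 33.02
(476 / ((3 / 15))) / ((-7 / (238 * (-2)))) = 161840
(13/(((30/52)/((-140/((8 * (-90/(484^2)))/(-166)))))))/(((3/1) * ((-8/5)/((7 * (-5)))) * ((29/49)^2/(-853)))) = 3025462638562.89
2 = 2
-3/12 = -1/4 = -0.25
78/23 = 3.39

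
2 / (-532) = -1 / 266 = -0.00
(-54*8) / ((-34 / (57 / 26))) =6156 / 221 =27.86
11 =11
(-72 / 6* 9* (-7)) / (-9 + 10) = 756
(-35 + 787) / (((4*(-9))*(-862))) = 94 / 3879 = 0.02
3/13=0.23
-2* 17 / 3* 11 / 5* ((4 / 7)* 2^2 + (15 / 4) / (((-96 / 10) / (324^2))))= 214696757 / 210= 1022365.51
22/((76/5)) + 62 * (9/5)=21479/190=113.05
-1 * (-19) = 19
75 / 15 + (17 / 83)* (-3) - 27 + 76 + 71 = 10324 / 83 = 124.39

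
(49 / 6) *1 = 49 / 6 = 8.17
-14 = -14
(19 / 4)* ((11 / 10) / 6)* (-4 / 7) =-209 / 420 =-0.50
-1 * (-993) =993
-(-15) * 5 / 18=25 / 6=4.17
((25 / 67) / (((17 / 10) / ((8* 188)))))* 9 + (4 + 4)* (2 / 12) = 10156556 / 3417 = 2972.36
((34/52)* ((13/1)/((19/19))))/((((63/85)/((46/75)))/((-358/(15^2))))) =-2379626/212625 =-11.19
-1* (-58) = 58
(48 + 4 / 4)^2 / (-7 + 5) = -2401 / 2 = -1200.50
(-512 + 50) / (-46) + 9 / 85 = 19842 / 1955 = 10.15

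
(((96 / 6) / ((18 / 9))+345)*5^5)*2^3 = 8825000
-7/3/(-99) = 0.02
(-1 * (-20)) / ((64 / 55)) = 275 / 16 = 17.19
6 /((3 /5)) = 10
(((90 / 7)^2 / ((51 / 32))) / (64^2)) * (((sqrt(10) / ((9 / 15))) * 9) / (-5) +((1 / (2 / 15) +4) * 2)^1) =15525 / 26656 -2025 * sqrt(10) / 26656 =0.34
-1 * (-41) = 41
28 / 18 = 14 / 9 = 1.56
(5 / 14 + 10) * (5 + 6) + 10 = 123.93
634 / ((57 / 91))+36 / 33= 635318 / 627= 1013.27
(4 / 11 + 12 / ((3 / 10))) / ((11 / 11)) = 444 / 11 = 40.36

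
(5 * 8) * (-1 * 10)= -400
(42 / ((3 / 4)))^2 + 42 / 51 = 53326 / 17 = 3136.82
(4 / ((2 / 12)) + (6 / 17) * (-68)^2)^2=2742336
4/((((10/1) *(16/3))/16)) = 6/5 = 1.20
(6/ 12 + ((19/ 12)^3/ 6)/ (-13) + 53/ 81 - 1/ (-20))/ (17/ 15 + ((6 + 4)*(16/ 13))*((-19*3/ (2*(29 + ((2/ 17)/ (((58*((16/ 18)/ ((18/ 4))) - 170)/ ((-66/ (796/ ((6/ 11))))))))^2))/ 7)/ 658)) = 1360909252936706170553317/ 1334096697114441934714752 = 1.02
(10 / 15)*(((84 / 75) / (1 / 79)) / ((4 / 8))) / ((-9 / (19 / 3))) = -168112 / 2025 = -83.02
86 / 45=1.91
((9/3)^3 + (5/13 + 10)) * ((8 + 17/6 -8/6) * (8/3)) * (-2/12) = -2052/13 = -157.85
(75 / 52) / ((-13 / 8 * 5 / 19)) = -570 / 169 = -3.37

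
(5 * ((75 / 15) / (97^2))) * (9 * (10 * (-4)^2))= 36000 / 9409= 3.83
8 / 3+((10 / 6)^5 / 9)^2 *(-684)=-740770324 / 531441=-1393.89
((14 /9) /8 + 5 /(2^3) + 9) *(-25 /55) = -3535 /792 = -4.46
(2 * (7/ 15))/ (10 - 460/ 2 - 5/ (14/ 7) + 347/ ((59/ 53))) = 1652/ 157905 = 0.01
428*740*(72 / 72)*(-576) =-182430720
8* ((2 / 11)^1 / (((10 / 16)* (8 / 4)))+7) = 3144 / 55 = 57.16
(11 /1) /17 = 0.65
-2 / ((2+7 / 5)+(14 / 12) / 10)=-120 / 211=-0.57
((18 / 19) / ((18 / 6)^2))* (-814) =-1628 / 19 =-85.68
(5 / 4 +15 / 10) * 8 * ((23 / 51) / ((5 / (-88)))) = -44528 / 255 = -174.62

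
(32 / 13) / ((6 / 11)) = 176 / 39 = 4.51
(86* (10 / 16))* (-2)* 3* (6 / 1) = -1935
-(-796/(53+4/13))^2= -107081104/480249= -222.97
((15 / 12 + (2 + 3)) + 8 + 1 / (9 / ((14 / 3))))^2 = 2544025 / 11664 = 218.11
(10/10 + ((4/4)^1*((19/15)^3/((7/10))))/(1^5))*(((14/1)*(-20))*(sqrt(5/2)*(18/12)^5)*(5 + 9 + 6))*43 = -11285285.11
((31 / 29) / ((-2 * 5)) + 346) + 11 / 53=5319567 / 15370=346.10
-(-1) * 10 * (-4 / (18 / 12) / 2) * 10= -400 / 3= -133.33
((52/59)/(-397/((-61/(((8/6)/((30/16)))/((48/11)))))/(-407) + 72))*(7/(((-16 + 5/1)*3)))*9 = -166363470/7118636327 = -0.02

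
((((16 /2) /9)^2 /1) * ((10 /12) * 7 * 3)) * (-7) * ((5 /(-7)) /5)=1120 /81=13.83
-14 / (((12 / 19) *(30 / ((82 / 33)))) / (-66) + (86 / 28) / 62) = 9466408 / 44623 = 212.14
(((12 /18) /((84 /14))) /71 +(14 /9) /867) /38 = 1861 /21052494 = 0.00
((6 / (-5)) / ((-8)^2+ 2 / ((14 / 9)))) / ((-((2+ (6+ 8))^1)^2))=21 / 292480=0.00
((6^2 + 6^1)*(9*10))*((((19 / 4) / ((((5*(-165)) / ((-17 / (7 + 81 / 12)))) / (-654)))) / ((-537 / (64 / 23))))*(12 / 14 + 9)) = 486701568 / 541475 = 898.84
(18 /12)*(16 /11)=24 /11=2.18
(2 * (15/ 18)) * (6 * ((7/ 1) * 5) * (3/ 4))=525/ 2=262.50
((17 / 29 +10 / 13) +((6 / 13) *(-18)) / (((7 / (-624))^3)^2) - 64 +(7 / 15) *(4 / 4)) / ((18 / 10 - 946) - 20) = 2773451339525448955264 / 641487172599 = 4323471236.83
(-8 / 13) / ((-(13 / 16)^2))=2048 / 2197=0.93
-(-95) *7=665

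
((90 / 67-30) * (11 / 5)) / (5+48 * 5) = -4224 / 16415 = -0.26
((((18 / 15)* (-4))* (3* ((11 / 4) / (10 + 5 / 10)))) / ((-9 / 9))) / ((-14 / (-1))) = 66 / 245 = 0.27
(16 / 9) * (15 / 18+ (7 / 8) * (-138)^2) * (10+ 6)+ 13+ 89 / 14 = 179182229 / 378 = 474027.06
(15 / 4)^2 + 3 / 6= 233 / 16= 14.56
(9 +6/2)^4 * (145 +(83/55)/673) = 111295461888/37015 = 3006766.50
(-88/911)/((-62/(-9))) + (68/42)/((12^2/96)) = 1895440/1779183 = 1.07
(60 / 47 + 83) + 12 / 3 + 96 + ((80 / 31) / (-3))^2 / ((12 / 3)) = 74984189 / 406503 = 184.46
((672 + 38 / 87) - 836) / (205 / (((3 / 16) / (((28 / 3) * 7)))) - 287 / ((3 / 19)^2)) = -42690 / 15638917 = -0.00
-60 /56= -15 /14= -1.07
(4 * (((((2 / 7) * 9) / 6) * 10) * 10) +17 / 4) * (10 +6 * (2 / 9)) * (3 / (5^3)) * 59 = 4933757 / 1750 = 2819.29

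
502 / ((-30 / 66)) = -5522 / 5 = -1104.40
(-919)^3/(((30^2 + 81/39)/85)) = -857647472695/11727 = -73134431.03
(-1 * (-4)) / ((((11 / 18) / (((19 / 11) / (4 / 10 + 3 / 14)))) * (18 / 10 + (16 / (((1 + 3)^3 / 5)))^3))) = 4.90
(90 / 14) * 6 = 270 / 7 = 38.57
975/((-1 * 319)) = -975/319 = -3.06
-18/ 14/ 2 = -9/ 14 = -0.64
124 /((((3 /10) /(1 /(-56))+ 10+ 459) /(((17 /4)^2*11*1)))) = 28985 /532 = 54.48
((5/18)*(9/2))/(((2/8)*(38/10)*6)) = 25/114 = 0.22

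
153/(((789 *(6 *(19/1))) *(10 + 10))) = 17/199880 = 0.00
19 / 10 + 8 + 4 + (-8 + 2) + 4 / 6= 257 / 30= 8.57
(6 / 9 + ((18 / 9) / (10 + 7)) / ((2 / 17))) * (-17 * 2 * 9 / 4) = -255 / 2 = -127.50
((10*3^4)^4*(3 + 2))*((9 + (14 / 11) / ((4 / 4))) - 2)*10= 1958625805500000 / 11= 178056891409090.91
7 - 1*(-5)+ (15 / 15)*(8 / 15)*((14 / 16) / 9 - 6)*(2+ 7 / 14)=223 / 54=4.13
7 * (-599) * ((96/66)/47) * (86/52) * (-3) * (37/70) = 11436108/33605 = 340.31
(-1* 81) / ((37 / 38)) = -3078 / 37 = -83.19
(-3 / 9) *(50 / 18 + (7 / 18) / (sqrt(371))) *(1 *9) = -25 / 3-sqrt(371) / 318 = -8.39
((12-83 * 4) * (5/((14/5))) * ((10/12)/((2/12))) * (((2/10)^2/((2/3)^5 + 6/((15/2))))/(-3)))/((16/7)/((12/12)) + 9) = 81000/22357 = 3.62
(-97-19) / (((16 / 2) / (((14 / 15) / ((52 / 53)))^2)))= -3991589 / 304200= -13.12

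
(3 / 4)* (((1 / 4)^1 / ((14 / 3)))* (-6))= -27 / 112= -0.24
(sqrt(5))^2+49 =54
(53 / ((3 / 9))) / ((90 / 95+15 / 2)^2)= 76532 / 34347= 2.23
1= 1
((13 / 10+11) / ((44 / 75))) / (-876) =-615 / 25696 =-0.02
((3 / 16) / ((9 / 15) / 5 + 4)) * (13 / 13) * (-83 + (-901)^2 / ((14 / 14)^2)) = 30439425 / 824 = 36941.05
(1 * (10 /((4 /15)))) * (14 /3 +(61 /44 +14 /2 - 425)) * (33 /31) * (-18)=36704475 /124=296003.83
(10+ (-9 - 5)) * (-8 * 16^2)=8192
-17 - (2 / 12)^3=-3673 / 216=-17.00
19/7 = 2.71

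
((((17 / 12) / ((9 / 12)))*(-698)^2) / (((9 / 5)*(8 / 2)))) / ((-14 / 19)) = -196708615 / 1134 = -173464.39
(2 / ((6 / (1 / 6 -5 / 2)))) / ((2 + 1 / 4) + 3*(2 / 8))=-7 / 27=-0.26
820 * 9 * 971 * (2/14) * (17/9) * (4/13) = 594977.58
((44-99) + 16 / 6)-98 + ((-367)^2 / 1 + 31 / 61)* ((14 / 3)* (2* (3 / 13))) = 689791397 / 2379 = 289950.15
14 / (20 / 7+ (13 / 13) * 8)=49 / 38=1.29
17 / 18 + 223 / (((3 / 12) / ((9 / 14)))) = 72371 / 126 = 574.37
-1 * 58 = -58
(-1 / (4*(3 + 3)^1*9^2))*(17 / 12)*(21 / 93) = -119 / 723168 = -0.00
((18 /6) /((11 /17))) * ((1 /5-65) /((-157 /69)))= 1140156 /8635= 132.04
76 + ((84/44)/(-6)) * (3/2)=3323/44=75.52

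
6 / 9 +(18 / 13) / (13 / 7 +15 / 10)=1978 / 1833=1.08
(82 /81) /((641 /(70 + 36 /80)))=57769 /519210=0.11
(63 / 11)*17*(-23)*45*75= -83136375 / 11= -7557852.27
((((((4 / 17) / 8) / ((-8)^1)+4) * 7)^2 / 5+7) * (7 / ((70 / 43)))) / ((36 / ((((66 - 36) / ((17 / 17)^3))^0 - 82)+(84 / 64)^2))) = -1173011223153 / 757596160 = -1548.33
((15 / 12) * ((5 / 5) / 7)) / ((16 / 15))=75 / 448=0.17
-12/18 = -2/3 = -0.67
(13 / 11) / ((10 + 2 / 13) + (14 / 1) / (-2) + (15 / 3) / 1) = 0.14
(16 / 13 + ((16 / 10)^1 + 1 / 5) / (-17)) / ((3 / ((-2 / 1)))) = -2486 / 3315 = -0.75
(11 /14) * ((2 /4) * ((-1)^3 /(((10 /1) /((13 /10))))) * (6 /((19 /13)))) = -5577 /26600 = -0.21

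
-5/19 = -0.26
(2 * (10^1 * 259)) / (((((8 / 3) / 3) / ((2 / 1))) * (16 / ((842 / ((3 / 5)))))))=8177925 / 8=1022240.62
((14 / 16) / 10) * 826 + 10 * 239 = 98491 / 40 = 2462.28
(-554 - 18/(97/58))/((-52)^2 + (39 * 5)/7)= -29498/142687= -0.21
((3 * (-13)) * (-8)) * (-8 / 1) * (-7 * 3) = 52416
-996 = -996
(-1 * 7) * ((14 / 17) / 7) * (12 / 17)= -168 / 289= -0.58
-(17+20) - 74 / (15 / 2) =-703 / 15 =-46.87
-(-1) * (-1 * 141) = -141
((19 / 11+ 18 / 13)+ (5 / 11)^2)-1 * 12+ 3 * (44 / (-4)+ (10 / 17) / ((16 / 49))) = -7760685 / 213928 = -36.28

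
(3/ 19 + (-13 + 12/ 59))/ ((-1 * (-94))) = -7084/ 52687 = -0.13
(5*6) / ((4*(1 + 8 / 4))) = 5 / 2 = 2.50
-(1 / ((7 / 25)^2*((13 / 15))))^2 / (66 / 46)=-673828125 / 4463459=-150.97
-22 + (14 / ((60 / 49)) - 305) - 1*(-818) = 15073 / 30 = 502.43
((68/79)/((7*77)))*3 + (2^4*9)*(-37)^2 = 8394248220/42581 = 197136.00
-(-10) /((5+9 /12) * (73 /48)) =1920 /1679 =1.14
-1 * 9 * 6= -54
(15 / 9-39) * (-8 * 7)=6272 / 3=2090.67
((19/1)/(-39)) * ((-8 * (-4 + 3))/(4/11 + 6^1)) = -836/1365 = -0.61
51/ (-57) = -17/ 19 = -0.89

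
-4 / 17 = -0.24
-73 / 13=-5.62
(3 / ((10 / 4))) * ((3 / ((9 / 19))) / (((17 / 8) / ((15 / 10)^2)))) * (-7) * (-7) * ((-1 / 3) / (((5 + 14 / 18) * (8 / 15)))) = -75411 / 1768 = -42.65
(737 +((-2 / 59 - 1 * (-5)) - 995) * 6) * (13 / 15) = -3990857 / 885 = -4509.44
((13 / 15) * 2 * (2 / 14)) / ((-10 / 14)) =-26 / 75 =-0.35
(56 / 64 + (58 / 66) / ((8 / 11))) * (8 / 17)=50 / 51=0.98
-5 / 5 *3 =-3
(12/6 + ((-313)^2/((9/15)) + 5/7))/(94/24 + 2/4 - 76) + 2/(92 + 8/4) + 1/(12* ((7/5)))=-7735486811/3391332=-2280.96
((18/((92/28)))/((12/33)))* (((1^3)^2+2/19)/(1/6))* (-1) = -43659/437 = -99.91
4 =4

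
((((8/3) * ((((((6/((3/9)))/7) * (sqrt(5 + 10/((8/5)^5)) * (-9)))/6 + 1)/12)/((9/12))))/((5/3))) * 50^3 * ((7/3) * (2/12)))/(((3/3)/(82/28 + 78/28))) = -415382.09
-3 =-3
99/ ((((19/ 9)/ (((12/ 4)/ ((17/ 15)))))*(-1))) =-40095/ 323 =-124.13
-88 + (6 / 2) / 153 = -4487 / 51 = -87.98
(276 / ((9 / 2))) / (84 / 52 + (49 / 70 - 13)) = -23920 / 4167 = -5.74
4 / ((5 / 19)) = 76 / 5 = 15.20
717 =717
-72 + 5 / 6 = -427 / 6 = -71.17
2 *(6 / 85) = 12 / 85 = 0.14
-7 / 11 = -0.64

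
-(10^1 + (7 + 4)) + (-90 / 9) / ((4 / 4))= -31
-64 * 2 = -128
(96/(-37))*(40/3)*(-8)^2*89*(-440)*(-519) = -1664945356800/37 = -44998523156.76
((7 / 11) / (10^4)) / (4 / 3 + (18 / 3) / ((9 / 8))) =21 / 2200000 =0.00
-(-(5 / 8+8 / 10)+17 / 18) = 173 / 360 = 0.48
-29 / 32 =-0.91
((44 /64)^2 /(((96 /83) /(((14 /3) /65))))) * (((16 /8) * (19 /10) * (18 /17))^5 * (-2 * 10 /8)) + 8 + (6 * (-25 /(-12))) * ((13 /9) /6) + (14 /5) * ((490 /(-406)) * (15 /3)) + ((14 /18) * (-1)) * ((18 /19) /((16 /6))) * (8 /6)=-18365106241525084603 /219681410925600000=-83.60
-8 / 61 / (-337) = 8 / 20557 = 0.00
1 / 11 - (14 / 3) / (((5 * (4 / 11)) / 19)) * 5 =-16087 / 66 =-243.74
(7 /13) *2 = 14 /13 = 1.08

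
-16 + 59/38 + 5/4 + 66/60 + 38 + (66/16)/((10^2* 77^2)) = 212215137/8192800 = 25.90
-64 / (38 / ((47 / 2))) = -752 / 19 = -39.58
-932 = -932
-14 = -14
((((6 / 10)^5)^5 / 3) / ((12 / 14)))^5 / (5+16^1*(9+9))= 124289514858690721618988944010567620999040785481599438457949 / 22042870066619535349429747545991550950455616520590185203332111996132880449295043945312500000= 0.00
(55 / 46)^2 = 3025 / 2116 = 1.43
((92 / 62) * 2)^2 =8464 / 961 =8.81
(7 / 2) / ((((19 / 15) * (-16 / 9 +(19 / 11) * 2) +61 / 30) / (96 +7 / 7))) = 81.66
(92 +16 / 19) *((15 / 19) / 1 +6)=630.35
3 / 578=0.01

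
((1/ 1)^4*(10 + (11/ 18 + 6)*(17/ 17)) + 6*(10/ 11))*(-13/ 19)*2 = -56797/ 1881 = -30.20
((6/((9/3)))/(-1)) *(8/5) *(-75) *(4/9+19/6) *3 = 2600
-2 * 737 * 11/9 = -16214/9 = -1801.56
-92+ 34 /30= -1363 /15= -90.87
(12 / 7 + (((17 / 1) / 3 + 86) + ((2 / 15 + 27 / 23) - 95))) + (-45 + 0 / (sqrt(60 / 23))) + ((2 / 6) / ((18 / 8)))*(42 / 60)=-982598 / 21735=-45.21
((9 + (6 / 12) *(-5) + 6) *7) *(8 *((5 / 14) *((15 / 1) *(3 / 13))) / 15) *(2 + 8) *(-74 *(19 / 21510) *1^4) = -351500 / 9321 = -37.71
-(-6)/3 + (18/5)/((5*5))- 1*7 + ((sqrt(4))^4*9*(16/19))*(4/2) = 564467/2375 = 237.67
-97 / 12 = -8.08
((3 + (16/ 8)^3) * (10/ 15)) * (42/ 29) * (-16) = -4928/ 29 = -169.93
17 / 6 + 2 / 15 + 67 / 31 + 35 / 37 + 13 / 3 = 119371 / 11470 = 10.41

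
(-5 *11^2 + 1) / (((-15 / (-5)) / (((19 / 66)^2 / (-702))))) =54511 / 2293434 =0.02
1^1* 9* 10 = 90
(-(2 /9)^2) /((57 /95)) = -0.08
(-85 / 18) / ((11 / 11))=-85 / 18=-4.72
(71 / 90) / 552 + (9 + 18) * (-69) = -1863.00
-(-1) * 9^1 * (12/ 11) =108/ 11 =9.82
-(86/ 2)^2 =-1849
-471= -471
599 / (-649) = -599 / 649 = -0.92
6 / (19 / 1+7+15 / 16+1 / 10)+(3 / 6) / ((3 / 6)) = 881 / 721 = 1.22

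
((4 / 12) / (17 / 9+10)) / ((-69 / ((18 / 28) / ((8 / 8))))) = -9 / 34454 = -0.00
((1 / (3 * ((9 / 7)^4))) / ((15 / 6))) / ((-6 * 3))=-2401 / 885735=-0.00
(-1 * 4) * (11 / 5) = -44 / 5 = -8.80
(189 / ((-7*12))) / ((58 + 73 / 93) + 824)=-837 / 328396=-0.00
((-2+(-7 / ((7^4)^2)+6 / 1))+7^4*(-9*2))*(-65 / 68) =2313258168195 / 56000924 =41307.50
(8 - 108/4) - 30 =-49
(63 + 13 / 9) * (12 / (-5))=-464 / 3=-154.67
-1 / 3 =-0.33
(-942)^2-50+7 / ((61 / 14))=54126252 / 61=887315.61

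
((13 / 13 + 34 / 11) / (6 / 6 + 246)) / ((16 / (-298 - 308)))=-13635 / 21736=-0.63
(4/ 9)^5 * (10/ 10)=1024/ 59049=0.02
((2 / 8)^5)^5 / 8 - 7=-63050394783186943 / 9007199254740992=-7.00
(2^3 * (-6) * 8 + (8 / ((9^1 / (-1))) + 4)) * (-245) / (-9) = -10368.64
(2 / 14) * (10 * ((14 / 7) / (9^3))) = 20 / 5103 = 0.00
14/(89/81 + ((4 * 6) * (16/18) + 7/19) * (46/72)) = 86184/92117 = 0.94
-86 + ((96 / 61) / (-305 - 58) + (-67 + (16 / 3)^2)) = -8274389 / 66429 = -124.56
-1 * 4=-4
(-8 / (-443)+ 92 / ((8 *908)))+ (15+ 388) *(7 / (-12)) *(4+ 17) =-3971531417 / 804488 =-4936.72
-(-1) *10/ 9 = 10/ 9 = 1.11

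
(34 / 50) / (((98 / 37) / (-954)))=-300033 / 1225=-244.92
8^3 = 512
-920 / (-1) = 920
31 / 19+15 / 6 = 157 / 38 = 4.13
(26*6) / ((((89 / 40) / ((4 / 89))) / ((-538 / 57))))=-4476160 / 150499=-29.74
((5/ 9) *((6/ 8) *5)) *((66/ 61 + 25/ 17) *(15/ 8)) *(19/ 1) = 6286625/ 33184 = 189.45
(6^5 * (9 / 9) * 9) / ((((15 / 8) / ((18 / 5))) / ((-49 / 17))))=-164602368 / 425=-387299.69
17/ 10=1.70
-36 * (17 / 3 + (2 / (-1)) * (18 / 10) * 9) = 4812 / 5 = 962.40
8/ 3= 2.67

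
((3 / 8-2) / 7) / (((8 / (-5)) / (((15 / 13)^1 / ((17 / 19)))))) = 1425 / 7616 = 0.19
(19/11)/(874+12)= 19/9746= 0.00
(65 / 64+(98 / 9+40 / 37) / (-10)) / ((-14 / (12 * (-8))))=-2761 / 2220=-1.24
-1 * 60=-60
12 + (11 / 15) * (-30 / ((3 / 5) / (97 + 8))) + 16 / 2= -3830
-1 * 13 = -13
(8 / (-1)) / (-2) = 4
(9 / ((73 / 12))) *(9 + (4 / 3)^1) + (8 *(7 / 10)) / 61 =342424 / 22265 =15.38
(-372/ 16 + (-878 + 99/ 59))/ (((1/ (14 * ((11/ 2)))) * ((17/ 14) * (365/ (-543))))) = 62135034423/ 732190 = 84861.90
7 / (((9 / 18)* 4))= 7 / 2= 3.50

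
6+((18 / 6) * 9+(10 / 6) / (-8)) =787 / 24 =32.79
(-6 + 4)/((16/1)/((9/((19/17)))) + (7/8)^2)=-19584/26953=-0.73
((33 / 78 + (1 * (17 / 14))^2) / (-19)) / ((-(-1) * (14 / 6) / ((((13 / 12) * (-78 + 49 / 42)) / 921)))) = 2228935 / 576207072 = 0.00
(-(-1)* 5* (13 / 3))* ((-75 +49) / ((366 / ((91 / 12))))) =-76895 / 6588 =-11.67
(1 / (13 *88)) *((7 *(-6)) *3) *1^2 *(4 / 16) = -63 / 2288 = -0.03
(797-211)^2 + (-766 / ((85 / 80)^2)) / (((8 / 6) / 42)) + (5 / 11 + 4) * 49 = 1024402509 / 3179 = 322240.49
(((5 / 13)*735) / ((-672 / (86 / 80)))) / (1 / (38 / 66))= -0.26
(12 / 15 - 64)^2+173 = 104181 / 25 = 4167.24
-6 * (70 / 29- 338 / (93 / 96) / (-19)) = -2129364 / 17081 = -124.66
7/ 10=0.70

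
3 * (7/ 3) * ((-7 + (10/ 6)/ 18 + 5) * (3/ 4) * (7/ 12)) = -5047/ 864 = -5.84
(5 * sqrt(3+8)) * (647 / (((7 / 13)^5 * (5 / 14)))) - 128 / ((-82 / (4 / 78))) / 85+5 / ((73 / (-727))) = -494041681 / 9921795+480453142 * sqrt(11) / 2401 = 663624.84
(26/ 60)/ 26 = 1/ 60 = 0.02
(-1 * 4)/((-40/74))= 37/5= 7.40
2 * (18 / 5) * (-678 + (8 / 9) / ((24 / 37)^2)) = -87595 / 18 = -4866.39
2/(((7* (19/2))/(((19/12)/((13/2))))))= 2/273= 0.01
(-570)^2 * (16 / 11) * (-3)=-15595200 / 11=-1417745.45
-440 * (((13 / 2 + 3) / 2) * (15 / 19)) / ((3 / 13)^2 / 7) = -650650 / 3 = -216883.33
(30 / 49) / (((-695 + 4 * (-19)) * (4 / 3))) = -15 / 25186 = -0.00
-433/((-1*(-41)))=-433/41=-10.56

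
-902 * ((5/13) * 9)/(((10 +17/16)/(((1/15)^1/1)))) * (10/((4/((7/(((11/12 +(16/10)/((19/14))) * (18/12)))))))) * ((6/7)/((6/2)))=-54841600/1832363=-29.93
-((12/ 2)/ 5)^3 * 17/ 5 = -3672/ 625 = -5.88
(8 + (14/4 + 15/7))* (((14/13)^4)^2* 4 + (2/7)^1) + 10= 4501772556745/39970805329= 112.63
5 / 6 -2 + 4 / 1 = 17 / 6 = 2.83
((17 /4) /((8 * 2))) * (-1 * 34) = -289 /32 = -9.03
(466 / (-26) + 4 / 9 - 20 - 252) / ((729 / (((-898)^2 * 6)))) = -54624194152 / 28431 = -1921289.94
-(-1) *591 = 591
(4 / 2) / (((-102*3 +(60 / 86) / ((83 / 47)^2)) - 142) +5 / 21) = -12441534 / 2784030811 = -0.00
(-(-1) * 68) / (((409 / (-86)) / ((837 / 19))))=-4894776 / 7771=-629.88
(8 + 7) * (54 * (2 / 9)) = 180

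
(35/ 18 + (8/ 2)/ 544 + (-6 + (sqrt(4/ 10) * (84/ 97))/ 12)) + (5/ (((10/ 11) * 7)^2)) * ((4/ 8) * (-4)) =-1288027/ 299880 + 7 * sqrt(10)/ 485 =-4.25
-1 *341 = -341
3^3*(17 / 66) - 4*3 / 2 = 21 / 22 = 0.95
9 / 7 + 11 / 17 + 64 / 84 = 962 / 357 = 2.69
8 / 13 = 0.62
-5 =-5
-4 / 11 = -0.36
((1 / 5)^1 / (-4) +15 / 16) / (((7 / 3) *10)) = 213 / 5600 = 0.04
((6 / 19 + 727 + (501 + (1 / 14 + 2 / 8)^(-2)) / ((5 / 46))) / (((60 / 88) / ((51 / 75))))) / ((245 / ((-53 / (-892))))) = 82756265251 / 63062448750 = 1.31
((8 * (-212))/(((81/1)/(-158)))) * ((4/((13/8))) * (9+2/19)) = 1483470848/20007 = 74147.59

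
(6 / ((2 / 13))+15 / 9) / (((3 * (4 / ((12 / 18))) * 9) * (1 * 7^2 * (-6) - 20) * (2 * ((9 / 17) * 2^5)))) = -1037 / 43949952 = -0.00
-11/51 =-0.22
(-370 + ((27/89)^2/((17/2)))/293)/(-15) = 14598163912/591817515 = 24.67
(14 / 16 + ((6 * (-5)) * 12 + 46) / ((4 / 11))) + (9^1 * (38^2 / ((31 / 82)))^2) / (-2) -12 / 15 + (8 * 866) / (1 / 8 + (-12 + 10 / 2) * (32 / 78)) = -2162906838939329 / 32943080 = -65655877.92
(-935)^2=874225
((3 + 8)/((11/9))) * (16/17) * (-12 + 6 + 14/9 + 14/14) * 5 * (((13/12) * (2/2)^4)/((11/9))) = -24180/187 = -129.30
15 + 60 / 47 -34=-833 / 47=-17.72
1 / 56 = 0.02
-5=-5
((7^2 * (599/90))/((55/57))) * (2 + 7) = 1673007/550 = 3041.83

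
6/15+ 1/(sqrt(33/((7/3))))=sqrt(77)/33+ 2/5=0.67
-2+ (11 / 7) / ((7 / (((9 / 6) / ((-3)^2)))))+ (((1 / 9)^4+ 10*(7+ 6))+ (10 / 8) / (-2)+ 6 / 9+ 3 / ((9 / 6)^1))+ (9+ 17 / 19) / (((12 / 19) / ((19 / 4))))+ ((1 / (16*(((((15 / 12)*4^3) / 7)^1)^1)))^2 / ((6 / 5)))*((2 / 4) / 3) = 86170906080569 / 421382062080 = 204.50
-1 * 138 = -138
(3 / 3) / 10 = 1 / 10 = 0.10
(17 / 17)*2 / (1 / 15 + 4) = 0.49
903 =903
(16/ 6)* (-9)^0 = 8/ 3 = 2.67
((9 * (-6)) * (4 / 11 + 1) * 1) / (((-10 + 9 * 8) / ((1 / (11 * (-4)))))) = 0.03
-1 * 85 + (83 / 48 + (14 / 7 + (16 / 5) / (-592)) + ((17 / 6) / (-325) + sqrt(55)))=-46917677 / 577200 + sqrt(55)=-73.87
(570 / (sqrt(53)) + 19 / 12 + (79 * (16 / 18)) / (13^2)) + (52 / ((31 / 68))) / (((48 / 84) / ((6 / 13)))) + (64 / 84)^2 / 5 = 570 * sqrt(53) / 53 + 4354824011 / 46207980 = 172.54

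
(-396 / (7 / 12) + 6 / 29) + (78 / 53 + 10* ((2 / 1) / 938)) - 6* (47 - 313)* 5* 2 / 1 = 1573811866 / 102979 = 15282.84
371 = 371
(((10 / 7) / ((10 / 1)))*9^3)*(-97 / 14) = -70713 / 98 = -721.56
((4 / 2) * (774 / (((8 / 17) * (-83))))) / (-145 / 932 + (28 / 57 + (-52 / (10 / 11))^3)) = 21843924750 / 103149275254927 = 0.00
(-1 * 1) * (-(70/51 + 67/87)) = 3169/1479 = 2.14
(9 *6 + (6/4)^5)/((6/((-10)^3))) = -82125/8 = -10265.62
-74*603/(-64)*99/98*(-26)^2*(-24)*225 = -251967605175/98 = -2571098011.99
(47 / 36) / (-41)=-47 / 1476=-0.03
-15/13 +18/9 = 11/13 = 0.85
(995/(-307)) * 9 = -8955/307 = -29.17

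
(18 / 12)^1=3 / 2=1.50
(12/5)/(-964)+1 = 1202/1205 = 1.00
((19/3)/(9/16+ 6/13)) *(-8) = -31616/639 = -49.48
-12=-12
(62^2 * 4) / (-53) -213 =-26665 / 53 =-503.11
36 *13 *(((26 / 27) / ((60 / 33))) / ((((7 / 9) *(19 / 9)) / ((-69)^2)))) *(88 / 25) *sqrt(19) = 42058521648 *sqrt(19) / 16625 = 11027298.98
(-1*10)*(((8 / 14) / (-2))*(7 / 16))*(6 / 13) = 15 / 26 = 0.58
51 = 51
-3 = -3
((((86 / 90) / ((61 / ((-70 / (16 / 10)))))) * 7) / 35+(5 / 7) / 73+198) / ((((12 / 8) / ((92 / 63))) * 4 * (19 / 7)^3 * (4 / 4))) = 35749093177 / 14843959722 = 2.41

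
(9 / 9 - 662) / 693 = -661 / 693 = -0.95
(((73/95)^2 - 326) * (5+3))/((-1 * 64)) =2936821/72200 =40.68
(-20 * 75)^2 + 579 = 2250579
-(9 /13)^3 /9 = -81 /2197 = -0.04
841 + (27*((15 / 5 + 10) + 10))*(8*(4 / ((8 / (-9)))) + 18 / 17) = -354577 / 17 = -20857.47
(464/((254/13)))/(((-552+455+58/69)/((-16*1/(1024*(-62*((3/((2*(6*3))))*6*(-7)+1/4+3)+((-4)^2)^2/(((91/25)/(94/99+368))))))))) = 1154439/7767478015940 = 0.00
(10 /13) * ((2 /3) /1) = 20 /39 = 0.51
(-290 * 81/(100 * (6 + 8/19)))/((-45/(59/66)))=97527/134200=0.73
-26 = -26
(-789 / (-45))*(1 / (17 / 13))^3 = 577811 / 73695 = 7.84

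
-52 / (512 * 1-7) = -52 / 505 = -0.10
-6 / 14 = -3 / 7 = -0.43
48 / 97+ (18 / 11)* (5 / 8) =6477 / 4268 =1.52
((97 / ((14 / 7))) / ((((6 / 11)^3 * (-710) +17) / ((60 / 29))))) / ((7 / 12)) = -46478520 / 26538799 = -1.75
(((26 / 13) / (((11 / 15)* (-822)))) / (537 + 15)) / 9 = -5 / 7486776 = -0.00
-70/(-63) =10/9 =1.11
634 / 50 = 317 / 25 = 12.68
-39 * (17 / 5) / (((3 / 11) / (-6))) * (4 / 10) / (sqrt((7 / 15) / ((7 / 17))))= 1716 * sqrt(255) / 25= 1096.09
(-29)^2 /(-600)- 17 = -11041 /600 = -18.40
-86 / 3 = -28.67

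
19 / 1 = 19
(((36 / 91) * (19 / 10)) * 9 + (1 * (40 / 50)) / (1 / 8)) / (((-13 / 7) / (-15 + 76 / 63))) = 1041062 / 10647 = 97.78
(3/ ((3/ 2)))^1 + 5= 7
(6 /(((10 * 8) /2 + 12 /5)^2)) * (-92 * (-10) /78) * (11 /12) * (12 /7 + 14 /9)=3257375 /27606852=0.12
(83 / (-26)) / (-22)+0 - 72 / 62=-18019 / 17732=-1.02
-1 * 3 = -3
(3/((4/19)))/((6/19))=361/8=45.12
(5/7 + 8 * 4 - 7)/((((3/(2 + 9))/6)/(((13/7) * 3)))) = 154440/49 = 3151.84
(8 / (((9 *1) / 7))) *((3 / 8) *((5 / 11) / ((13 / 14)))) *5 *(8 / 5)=3920 / 429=9.14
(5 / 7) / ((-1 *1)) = -5 / 7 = -0.71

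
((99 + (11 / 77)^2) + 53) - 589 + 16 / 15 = -320396 / 735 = -435.91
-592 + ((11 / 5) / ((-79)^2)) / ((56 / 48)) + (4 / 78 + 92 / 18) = -14997739378 / 25556895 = -586.84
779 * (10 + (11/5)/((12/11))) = 561659/60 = 9360.98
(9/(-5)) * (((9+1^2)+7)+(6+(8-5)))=-234/5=-46.80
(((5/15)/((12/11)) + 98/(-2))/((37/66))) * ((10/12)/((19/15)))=-482075/8436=-57.14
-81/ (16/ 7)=-567/ 16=-35.44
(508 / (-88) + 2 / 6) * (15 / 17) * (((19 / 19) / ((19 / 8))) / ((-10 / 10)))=7180 / 3553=2.02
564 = 564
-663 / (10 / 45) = -5967 / 2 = -2983.50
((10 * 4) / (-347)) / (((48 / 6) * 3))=-5 / 1041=-0.00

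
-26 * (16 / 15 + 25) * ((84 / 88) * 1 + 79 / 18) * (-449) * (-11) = -2414638486 / 135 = -17886211.01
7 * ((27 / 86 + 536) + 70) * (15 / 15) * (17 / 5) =6205017 / 430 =14430.27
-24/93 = -8/31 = -0.26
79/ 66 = 1.20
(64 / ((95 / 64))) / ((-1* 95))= -4096 / 9025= -0.45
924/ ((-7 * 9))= -44/ 3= -14.67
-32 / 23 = -1.39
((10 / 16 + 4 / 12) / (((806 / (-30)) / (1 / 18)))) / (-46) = 5 / 116064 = 0.00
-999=-999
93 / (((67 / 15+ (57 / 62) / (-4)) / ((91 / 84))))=374790 / 15761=23.78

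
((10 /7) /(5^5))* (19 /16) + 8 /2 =4.00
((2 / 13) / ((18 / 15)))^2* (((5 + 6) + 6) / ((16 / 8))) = 425 / 3042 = 0.14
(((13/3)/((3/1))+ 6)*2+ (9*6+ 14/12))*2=1261/9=140.11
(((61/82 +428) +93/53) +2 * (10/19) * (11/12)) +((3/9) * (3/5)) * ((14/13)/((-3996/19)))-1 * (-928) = 3644680027477/2680971345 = 1359.46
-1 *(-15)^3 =3375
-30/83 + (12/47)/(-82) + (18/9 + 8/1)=1541102/159941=9.64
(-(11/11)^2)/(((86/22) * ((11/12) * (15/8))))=-32/215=-0.15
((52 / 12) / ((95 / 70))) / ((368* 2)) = 91 / 20976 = 0.00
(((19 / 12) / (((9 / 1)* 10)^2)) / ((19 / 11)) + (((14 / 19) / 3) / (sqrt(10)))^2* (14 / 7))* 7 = 2991317 / 35089200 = 0.09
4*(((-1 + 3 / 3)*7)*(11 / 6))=0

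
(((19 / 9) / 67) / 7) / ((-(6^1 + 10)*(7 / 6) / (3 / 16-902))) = 274151 / 1260672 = 0.22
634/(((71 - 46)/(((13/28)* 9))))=37089/350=105.97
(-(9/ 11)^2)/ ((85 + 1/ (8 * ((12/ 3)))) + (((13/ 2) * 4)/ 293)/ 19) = -14429664/ 1832985319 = -0.01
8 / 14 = 4 / 7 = 0.57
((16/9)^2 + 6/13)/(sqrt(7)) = 3814*sqrt(7)/7371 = 1.37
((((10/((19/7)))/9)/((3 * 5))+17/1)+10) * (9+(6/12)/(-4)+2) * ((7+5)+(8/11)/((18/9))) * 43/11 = 293924135/20691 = 14205.41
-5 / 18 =-0.28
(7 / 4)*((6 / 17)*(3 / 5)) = 63 / 170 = 0.37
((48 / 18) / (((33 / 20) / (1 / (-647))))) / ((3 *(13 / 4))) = -640 / 2498067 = -0.00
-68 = -68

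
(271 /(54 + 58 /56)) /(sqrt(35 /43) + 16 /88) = -7178248 /6261083 + 918148 * sqrt(1505) /6261083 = 4.54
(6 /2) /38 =0.08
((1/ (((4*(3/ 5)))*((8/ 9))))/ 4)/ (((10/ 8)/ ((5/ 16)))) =15/ 512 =0.03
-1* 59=-59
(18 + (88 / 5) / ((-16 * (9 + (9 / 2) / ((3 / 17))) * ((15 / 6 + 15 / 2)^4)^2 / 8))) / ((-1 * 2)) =-77624999989 / 8625000000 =-9.00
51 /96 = 17 /32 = 0.53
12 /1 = 12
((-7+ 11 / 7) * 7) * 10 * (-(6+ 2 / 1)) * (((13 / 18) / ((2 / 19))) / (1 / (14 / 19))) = 15368.89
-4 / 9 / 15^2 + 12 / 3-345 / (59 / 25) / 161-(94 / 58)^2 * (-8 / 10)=3651327133 / 703349325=5.19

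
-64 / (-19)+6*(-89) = -10082 / 19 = -530.63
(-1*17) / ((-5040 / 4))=17 / 1260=0.01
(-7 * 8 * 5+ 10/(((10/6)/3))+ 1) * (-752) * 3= 588816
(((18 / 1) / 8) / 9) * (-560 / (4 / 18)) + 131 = -499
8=8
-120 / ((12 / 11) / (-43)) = 4730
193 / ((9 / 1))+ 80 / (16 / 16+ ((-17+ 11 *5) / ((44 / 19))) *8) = 19249 / 873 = 22.05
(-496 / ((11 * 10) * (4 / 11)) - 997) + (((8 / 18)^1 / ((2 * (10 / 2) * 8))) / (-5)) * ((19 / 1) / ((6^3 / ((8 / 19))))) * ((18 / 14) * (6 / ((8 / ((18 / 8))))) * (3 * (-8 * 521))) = -1411597 / 1400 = -1008.28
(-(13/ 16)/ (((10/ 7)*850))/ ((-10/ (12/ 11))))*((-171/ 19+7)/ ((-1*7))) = 0.00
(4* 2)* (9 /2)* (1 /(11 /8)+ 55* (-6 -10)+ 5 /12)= -348027 /11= -31638.82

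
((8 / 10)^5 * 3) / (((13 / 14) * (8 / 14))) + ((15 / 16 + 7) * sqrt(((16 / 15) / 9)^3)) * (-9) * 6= 75264 / 40625-1016 * sqrt(15) / 225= -15.64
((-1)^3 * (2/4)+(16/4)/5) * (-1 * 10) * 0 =0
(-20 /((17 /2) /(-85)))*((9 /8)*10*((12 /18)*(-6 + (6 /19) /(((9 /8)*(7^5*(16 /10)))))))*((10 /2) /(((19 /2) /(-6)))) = 172439520000 /6067327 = 28421.00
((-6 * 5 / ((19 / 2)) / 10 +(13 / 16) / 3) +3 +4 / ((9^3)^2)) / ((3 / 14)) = 3341886667 / 242337096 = 13.79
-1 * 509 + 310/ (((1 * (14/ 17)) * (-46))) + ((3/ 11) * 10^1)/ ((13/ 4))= -23775579/ 46046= -516.34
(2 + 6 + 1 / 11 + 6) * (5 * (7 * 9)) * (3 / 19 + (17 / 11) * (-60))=-944617275 / 2299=-410881.81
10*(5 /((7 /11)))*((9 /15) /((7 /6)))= 40.41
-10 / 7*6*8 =-480 / 7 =-68.57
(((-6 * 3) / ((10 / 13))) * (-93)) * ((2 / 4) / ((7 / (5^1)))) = 10881 / 14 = 777.21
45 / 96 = 15 / 32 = 0.47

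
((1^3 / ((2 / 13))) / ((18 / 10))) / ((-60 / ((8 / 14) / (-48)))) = 13 / 18144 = 0.00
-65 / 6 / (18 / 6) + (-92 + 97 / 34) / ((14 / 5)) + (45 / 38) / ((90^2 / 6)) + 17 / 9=-975577 / 29070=-33.56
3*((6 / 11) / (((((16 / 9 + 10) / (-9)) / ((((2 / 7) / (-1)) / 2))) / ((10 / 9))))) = 810 / 4081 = 0.20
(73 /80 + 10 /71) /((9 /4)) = 5983 /12780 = 0.47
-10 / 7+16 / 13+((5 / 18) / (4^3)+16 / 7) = 219335 / 104832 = 2.09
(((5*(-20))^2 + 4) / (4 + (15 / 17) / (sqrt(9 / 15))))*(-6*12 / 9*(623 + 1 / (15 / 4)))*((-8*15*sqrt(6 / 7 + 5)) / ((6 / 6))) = -508789034240*sqrt(4305) / 29743 + 6919530865664*sqrt(287) / 29743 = 2818860469.09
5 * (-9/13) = -3.46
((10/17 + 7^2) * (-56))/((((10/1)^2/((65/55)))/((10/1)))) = -306852/935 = -328.18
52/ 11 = 4.73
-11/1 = -11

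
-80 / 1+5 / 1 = -75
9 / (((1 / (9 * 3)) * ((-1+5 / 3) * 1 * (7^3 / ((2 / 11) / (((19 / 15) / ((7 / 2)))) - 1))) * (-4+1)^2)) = -4212 / 71687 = -0.06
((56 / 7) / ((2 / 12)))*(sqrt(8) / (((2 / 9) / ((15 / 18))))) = 360*sqrt(2) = 509.12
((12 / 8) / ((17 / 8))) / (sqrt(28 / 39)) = 6 * sqrt(273) / 119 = 0.83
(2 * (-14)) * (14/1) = -392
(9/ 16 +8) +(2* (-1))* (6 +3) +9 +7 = 105/ 16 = 6.56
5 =5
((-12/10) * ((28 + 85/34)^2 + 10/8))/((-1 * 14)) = 5589/70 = 79.84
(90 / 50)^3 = 729 / 125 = 5.83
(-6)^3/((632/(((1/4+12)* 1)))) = -1323/316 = -4.19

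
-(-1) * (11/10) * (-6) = -33/5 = -6.60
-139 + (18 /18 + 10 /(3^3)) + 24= -3068 /27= -113.63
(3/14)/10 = 3/140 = 0.02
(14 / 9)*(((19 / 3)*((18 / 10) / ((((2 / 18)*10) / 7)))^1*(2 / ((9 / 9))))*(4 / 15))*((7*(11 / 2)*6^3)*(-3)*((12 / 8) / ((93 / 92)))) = -8547384384 / 3875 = -2205776.62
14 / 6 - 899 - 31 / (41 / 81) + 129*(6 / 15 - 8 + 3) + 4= -951596 / 615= -1547.31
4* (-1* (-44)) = 176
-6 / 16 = -3 / 8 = -0.38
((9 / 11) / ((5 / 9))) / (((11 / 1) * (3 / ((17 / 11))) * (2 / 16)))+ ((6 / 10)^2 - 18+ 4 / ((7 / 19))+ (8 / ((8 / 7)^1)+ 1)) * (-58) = -16314654 / 232925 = -70.04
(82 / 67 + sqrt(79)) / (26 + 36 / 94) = 1927 / 41540 + 47 * sqrt(79) / 1240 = 0.38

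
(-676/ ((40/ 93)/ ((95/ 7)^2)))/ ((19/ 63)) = -959859.64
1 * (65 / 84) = 65 / 84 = 0.77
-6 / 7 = -0.86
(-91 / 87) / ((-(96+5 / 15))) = 91 / 8381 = 0.01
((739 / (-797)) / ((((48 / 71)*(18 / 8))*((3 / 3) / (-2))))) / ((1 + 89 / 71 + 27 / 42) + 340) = 26077093 / 7334514441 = 0.00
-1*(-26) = 26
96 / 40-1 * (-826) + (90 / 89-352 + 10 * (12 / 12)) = 216898 / 445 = 487.41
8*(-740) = -5920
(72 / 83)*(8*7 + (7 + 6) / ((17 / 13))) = 80712 / 1411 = 57.20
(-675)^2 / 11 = 455625 / 11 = 41420.45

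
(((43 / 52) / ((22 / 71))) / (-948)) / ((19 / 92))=-70219 / 5151432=-0.01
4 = 4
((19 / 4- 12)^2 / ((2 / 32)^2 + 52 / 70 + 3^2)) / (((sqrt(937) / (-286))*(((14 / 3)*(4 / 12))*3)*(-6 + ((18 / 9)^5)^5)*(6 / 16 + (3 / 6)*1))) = -115452480*sqrt(937) / 9610055201791177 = -0.00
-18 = -18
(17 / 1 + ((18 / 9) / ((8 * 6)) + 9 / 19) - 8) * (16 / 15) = 8678 / 855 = 10.15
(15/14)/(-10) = -3/28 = -0.11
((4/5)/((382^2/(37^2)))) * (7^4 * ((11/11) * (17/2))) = 55878473/364810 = 153.17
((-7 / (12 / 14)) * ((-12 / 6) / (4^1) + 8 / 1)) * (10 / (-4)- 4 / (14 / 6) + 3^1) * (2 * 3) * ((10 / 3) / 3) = 2975 / 6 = 495.83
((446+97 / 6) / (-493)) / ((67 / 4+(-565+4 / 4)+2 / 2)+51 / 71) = 393766 / 229142949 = 0.00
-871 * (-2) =1742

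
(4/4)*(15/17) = 0.88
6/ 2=3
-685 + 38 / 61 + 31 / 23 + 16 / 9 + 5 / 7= -60151999 / 88389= -680.54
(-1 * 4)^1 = -4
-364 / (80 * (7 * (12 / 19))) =-247 / 240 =-1.03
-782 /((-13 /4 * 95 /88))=275264 /1235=222.89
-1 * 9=-9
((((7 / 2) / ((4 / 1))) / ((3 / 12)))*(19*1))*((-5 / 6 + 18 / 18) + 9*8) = 4799.08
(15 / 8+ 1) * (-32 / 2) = -46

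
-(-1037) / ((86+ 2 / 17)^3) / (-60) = -83521 / 3086346240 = -0.00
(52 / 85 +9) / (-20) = -817 / 1700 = -0.48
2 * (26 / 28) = 13 / 7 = 1.86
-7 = -7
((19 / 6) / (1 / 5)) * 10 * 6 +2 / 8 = 3801 / 4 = 950.25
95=95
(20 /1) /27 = 20 /27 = 0.74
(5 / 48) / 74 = 5 / 3552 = 0.00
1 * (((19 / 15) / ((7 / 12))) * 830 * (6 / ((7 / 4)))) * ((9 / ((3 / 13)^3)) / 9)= 221738816 / 441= 502809.11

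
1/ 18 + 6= 109/ 18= 6.06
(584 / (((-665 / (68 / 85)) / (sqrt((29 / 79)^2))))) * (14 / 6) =-67744 / 112575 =-0.60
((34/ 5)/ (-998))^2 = 289/ 6225025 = 0.00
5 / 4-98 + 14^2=397 / 4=99.25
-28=-28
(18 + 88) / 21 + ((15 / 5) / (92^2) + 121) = 22404271 / 177744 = 126.05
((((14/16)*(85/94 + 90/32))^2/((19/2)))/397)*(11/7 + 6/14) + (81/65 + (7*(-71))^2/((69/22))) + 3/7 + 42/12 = 168762205332742149851/2142694520279040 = 78761.67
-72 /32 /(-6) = 3 /8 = 0.38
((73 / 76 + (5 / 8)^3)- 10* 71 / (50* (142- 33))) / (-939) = -0.00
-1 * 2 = -2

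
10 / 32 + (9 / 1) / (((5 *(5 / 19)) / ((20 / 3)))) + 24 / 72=11099 / 240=46.25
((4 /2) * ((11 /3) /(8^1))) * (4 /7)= 11 /21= 0.52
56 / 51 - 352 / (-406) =20344 / 10353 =1.97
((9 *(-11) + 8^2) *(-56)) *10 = 19600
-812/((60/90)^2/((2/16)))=-1827/8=-228.38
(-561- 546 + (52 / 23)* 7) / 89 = -25097 / 2047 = -12.26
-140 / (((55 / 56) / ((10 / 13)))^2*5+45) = -351232 / 133345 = -2.63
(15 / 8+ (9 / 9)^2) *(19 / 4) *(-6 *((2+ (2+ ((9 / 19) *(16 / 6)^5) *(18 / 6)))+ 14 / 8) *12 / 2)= -3105115 / 32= -97034.84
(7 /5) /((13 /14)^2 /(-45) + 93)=12348 /820091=0.02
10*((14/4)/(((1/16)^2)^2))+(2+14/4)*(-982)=2288359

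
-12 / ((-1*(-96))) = -1 / 8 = -0.12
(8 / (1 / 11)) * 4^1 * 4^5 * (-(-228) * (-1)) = -82182144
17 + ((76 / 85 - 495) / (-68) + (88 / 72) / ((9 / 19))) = 12568999 / 468180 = 26.85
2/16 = 1/8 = 0.12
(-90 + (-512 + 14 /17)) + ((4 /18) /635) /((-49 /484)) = -2861974156 /4760595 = -601.18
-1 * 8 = -8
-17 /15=-1.13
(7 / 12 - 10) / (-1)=113 / 12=9.42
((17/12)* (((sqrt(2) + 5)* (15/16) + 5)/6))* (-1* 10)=-13175/576 - 425* sqrt(2)/192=-26.00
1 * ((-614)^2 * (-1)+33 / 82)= -30913639 / 82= -376995.60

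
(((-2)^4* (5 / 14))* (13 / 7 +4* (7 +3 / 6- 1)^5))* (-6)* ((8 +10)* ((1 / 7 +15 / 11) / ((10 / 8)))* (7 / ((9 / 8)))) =-115776760320 / 539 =-214799184.27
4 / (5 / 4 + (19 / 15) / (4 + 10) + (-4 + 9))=0.63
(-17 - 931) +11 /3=-2833 /3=-944.33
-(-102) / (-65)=-102 / 65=-1.57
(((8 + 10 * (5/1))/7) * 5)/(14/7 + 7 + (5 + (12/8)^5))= 9280/4837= 1.92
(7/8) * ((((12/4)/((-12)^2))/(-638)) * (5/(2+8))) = -7/489984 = -0.00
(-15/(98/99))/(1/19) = -28215/98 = -287.91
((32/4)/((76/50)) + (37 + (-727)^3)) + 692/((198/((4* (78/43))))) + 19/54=-186471153461227/485298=-384240515.03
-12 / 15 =-4 / 5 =-0.80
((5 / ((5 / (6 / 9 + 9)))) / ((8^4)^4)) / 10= 0.00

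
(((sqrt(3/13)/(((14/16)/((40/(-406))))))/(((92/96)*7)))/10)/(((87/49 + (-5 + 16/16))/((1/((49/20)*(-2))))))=-3840*sqrt(39)/324182677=-0.00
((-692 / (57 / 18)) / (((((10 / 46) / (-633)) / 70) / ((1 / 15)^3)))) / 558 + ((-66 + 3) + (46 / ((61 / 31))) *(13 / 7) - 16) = -10129986697 / 848822625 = -11.93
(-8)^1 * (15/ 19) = -120/ 19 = -6.32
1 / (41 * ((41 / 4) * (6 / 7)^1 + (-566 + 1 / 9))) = -126 / 2877995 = -0.00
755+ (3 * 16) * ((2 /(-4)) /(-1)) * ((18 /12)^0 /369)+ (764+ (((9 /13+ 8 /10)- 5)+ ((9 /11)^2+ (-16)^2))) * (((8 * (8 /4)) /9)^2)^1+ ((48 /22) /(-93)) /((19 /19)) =1071454981199 /269903205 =3969.77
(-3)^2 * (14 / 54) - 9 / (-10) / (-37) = 2563 / 1110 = 2.31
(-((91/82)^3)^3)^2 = 183123913839120657539940631629904921/28096313679552652078311871485313024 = 6.52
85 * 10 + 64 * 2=978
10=10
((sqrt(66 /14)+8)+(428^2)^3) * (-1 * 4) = -24587966084694048 - 4 * sqrt(231) /7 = -24587966084694056.68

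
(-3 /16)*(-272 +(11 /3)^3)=6013 /144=41.76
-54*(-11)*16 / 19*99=940896 / 19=49520.84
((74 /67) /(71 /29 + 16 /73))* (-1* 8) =-1253264 /378349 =-3.31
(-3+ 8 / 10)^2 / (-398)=-121 / 9950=-0.01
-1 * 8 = -8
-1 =-1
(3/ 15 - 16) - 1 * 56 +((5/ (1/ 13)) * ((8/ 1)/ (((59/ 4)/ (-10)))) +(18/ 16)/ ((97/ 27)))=-97068771/ 228920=-424.03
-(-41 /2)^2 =-1681 /4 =-420.25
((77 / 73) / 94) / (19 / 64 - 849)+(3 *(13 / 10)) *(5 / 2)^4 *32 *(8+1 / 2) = 15444719832697 / 372723254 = 41437.50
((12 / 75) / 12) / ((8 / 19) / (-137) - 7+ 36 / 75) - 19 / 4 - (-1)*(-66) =-360401573 / 5093868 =-70.75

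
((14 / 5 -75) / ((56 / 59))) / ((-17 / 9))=191691 / 4760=40.27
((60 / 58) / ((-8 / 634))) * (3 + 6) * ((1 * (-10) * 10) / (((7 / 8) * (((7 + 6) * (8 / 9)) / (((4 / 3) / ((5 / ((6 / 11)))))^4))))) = 631037952 / 193187995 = 3.27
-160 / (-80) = 2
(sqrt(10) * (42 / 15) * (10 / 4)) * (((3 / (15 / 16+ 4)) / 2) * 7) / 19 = 1176 * sqrt(10) / 1501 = 2.48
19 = 19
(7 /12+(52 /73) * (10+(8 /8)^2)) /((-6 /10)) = -36875 /2628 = -14.03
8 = 8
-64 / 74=-32 / 37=-0.86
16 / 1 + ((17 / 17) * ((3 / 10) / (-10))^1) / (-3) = 1601 / 100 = 16.01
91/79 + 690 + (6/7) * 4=384103/553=694.58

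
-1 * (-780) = 780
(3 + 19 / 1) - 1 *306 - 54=-338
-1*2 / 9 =-2 / 9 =-0.22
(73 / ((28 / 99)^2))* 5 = 3577365 / 784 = 4562.97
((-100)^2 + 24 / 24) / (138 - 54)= 10001 / 84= 119.06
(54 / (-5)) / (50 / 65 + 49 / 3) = -0.63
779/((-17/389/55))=-16666705/17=-980394.41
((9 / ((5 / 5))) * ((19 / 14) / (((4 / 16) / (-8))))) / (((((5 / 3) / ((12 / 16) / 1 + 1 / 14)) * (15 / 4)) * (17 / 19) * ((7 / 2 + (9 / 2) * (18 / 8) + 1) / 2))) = -2125568 / 270725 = -7.85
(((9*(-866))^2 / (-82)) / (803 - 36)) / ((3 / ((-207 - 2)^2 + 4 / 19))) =-8402679888858 / 597493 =-14063227.33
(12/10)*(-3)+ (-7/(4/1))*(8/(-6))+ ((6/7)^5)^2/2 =-4913533411/4237128735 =-1.16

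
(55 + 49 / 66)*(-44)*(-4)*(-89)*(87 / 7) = -75963992 / 7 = -10851998.86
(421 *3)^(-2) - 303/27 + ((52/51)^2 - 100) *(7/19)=-139214709664/2919690993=-47.68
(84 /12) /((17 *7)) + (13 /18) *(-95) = -20977 /306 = -68.55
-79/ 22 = -3.59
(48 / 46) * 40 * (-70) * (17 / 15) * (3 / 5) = -45696 / 23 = -1986.78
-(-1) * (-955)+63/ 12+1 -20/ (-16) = -1895/ 2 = -947.50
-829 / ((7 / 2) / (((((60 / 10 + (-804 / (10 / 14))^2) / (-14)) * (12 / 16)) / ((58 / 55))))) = 433260113319 / 28420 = 15244901.95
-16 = -16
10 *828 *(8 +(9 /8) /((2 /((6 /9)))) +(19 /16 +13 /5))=201411 /2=100705.50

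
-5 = -5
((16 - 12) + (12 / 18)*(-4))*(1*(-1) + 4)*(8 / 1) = 32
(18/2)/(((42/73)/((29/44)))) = 6351/616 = 10.31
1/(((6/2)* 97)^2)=1/84681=0.00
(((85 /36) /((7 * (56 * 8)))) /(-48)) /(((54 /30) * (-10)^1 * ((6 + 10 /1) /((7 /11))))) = 85 /2452488192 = 0.00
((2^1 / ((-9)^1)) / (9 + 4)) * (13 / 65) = -2 / 585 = -0.00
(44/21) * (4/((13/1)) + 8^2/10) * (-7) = -19184/195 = -98.38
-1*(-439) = 439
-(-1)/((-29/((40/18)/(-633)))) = 20/165213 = 0.00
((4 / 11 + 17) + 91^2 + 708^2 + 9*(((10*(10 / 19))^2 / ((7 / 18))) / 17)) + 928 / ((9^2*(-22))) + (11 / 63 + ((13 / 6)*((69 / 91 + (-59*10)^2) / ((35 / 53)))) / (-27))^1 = 417353549552857 / 893117610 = 467299.65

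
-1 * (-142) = 142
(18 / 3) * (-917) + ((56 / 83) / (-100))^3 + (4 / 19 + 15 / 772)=-720987339788389617 / 131046433062500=-5501.77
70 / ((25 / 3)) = 42 / 5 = 8.40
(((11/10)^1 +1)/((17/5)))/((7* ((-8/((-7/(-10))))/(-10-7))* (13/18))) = 189/1040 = 0.18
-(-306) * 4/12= 102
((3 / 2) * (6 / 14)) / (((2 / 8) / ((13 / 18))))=13 / 7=1.86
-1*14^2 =-196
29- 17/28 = 795/28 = 28.39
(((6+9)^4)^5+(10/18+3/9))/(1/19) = 56861890084362030029297027/9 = 6317987787151336669921892.00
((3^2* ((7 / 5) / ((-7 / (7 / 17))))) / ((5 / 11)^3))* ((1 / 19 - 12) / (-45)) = -2114959 / 1009375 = -2.10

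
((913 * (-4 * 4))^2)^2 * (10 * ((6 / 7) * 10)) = 27322113501206937600 / 7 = 3903159071600991085.71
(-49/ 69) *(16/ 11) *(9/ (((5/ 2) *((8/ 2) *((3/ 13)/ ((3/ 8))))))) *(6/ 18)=-0.50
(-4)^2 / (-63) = -16 / 63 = -0.25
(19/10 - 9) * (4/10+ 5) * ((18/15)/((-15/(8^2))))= 122688/625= 196.30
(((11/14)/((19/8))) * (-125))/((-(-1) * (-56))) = 1375/1862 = 0.74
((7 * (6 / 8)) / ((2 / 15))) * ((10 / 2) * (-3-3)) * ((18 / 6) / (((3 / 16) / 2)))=-37800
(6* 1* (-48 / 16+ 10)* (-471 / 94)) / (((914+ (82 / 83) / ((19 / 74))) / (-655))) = 150.18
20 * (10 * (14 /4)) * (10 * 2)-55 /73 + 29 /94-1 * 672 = 91453683 /6862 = 13327.56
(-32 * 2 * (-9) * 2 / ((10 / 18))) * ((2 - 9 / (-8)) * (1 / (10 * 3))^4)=1 / 125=0.01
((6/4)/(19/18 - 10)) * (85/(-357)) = 45/1127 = 0.04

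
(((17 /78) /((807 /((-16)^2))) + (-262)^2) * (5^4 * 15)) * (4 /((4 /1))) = 6751358712500 /10491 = 643538148.17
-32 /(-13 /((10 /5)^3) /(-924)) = -236544 /13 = -18195.69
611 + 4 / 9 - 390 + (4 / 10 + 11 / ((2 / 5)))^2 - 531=421969 / 900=468.85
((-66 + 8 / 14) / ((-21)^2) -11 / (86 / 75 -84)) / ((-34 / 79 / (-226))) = -2671288699 / 326104506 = -8.19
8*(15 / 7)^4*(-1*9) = -3645000 / 2401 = -1518.12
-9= -9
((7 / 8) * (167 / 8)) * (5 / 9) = 5845 / 576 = 10.15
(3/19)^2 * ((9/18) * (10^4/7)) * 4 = 180000/2527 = 71.23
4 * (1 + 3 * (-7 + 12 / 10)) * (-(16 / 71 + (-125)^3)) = -45484369752 / 355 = -128124985.22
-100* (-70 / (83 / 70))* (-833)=-408170000 / 83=-4917710.84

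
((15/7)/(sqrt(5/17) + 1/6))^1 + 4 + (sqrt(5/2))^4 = 13.27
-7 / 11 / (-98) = 1 / 154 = 0.01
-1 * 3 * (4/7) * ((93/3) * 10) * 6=-22320/7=-3188.57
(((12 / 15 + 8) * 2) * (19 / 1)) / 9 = 1672 / 45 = 37.16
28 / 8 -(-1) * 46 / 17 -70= -2169 / 34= -63.79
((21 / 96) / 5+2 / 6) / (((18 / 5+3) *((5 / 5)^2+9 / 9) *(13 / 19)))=3439 / 82368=0.04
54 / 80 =27 / 40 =0.68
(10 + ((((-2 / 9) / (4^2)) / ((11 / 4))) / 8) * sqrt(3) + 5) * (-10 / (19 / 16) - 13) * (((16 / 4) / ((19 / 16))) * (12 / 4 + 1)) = -1562880 / 361 + 592 * sqrt(3) / 3249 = -4328.99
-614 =-614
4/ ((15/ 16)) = 64/ 15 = 4.27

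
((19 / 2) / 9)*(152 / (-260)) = -361 / 585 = -0.62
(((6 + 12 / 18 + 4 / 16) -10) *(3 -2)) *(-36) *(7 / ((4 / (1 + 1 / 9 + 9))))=23569 / 12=1964.08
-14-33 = -47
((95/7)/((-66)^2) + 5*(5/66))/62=11645/1890504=0.01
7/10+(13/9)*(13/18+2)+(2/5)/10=9461/2025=4.67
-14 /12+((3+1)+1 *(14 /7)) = 29 /6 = 4.83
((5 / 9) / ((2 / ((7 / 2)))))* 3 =35 / 12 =2.92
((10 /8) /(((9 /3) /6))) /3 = 0.83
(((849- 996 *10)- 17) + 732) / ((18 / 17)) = -7929.56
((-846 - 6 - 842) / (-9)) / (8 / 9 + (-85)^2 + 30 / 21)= 0.03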